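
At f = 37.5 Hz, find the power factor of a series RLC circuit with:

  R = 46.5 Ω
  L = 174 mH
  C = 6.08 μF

Step 1 — Angular frequency: ω = 2π·f = 2π·37.5 = 235.6 rad/s.
Step 2 — Component impedances:
  R: Z = R = 46.5 Ω
  L: Z = jωL = j·235.6·0.174 = 0 + j41 Ω
  C: Z = 1/(jωC) = -j/(ω·C) = 0 - j698 Ω
Step 3 — Series combination: Z_total = R + L + C = 46.5 - j657.1 Ω = 658.7∠-86.0° Ω.
Step 4 — Power factor: PF = cos(φ) = Re(Z)/|Z| = 46.5/658.7 = 0.07059.
Step 5 — Type: Im(Z) = -657.1 ⇒ leading (phase φ = -86.0°).

PF = 0.07059 (leading, φ = -86.0°)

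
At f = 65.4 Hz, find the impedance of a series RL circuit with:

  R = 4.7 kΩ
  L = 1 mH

Step 1 — Angular frequency: ω = 2π·f = 2π·65.4 = 410.9 rad/s.
Step 2 — Component impedances:
  R: Z = R = 4700 Ω
  L: Z = jωL = j·410.9·0.001 = 0 + j0.4109 Ω
Step 3 — Series combination: Z_total = R + L = 4700 + j0.4109 Ω = 4700∠0.0° Ω.

Z = 4700 + j0.4109 Ω = 4700∠0.0° Ω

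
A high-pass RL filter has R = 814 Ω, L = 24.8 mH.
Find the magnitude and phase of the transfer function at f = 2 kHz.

Step 1 — Angular frequency: ω = 2π·2000 = 1.257e+04 rad/s.
Step 2 — Transfer function: H(jω) = jωL/(R + jωL).
Step 3 — Numerator jωL = j·311.6; denominator R + jωL = 814 + j311.6.
Step 4 — H = 0.1278 + j0.3339.
Step 5 — Magnitude: |H| = 0.3575 (-8.9 dB); phase: φ = 69.1°.

|H| = 0.3575 (-8.9 dB), φ = 69.1°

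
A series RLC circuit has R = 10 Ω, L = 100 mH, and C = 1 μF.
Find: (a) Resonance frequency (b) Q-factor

Step 1 — Resonance condition Im(Z)=0 gives ω₀ = 1/√(LC).
Step 2 — ω₀ = 1/√(0.1·1e-06) = 3162 rad/s.
Step 3 — f₀ = ω₀/(2π) = 503.3 Hz.
Step 4 — Series Q: Q = ω₀L/R = 3162·0.1/10 = 31.62.

(a) f₀ = 503.3 Hz  (b) Q = 31.62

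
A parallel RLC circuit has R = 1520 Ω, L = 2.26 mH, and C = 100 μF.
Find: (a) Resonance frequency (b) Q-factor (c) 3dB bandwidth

Step 1 — Resonance: ω₀ = 1/√(LC) = 1/√(0.00226·0.0001) = 2104 rad/s.
Step 2 — f₀ = ω₀/(2π) = 334.8 Hz.
Step 3 — Parallel Q: Q = R/(ω₀L) = 1520/(2104·0.00226) = 319.7.
Step 4 — Bandwidth: Δω = ω₀/Q = 6.579 rad/s; BW = Δω/(2π) = 1.047 Hz.

(a) f₀ = 334.8 Hz  (b) Q = 319.7  (c) BW = 1.047 Hz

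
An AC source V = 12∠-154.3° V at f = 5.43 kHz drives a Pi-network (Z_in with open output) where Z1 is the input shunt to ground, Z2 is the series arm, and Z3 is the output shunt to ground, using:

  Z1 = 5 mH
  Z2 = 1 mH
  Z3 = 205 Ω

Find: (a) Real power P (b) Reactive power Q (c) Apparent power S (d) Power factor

Step 1 — Angular frequency: ω = 2π·f = 2π·5430 = 3.412e+04 rad/s.
Step 2 — Component impedances:
  Z1: Z = jωL = j·3.412e+04·0.005 = 0 + j170.6 Ω
  Z2: Z = jωL = j·3.412e+04·0.001 = 0 + j34.12 Ω
  Z3: Z = R = 205 Ω
Step 3 — With open output, the series arm Z2 and the output shunt Z3 appear in series to ground: Z2 + Z3 = 205 + j34.12 Ω.
Step 4 — Parallel with input shunt Z1: Z_in = Z1 || (Z2 + Z3) = 71.08 + j99.61 Ω = 122.4∠54.5° Ω.
Step 5 — Source phasor: V = 12∠-154.3° V = -10.81 - j5.204 V.
Step 6 — Current: I = V / Z = -0.08594 + j0.04723 A = 0.09806∠151.2° A.
Step 7 — Complex power: S = V·I* = 0.6835 + j0.9579 VA.
Step 8 — Real power: P = Re(S) = 0.6835 W.
Step 9 — Reactive power: Q = Im(S) = 0.9579 VAR.
Step 10 — Apparent power: |S| = 1.177 VA.
Step 11 — Power factor: PF = P/|S| = 0.5808 (lagging).

(a) P = 0.6835 W  (b) Q = 0.9579 VAR  (c) S = 1.177 VA  (d) PF = 0.5808 (lagging)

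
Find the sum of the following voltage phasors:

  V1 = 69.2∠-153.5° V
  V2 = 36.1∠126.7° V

Step 1 — Convert each phasor to rectangular form:
  V1 = 69.2·(cos(-153.5°) + j·sin(-153.5°)) = -61.93 - j30.88 V
  V2 = 36.1·(cos(126.7°) + j·sin(126.7°)) = -21.57 + j28.94 V
Step 2 — Sum components: V_total = -83.5 - j1.933 V.
Step 3 — Convert to polar: |V_total| = 83.53 V, ∠V_total = -178.7°.

V_total = 83.53∠-178.7° V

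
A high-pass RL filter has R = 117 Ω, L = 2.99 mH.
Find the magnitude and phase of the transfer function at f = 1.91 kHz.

Step 1 — Angular frequency: ω = 2π·1910 = 1.2e+04 rad/s.
Step 2 — Transfer function: H(jω) = jωL/(R + jωL).
Step 3 — Numerator jωL = j·35.88; denominator R + jωL = 117 + j35.88.
Step 4 — H = 0.08597 + j0.2803.
Step 5 — Magnitude: |H| = 0.2932 (-10.7 dB); phase: φ = 72.9°.

|H| = 0.2932 (-10.7 dB), φ = 72.9°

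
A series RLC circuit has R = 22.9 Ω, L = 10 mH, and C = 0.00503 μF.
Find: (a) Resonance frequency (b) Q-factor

Step 1 — Resonance condition Im(Z)=0 gives ω₀ = 1/√(LC).
Step 2 — ω₀ = 1/√(0.01·5.03e-09) = 1.41e+05 rad/s.
Step 3 — f₀ = ω₀/(2π) = 2.244e+04 Hz.
Step 4 — Series Q: Q = ω₀L/R = 1.41e+05·0.01/22.9 = 61.57.

(a) f₀ = 2.244e+04 Hz  (b) Q = 61.57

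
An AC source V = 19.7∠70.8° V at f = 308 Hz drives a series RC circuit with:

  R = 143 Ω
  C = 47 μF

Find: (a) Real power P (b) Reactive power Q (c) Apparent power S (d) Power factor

Step 1 — Angular frequency: ω = 2π·f = 2π·308 = 1935 rad/s.
Step 2 — Component impedances:
  R: Z = R = 143 Ω
  C: Z = 1/(jωC) = -j/(ω·C) = 0 - j10.99 Ω
Step 3 — Series combination: Z_total = R + C = 143 - j10.99 Ω = 143.4∠-4.4° Ω.
Step 4 — Source phasor: V = 19.7∠70.8° V = 6.479 + j18.6 V.
Step 5 — Current: I = V / Z = 0.0351 + j0.1328 A = 0.1374∠75.2° A.
Step 6 — Complex power: S = V·I* = 2.698 - j0.2074 VA.
Step 7 — Real power: P = Re(S) = 2.698 W.
Step 8 — Reactive power: Q = Im(S) = -0.2074 VAR.
Step 9 — Apparent power: |S| = 2.706 VA.
Step 10 — Power factor: PF = P/|S| = 0.9971 (leading).

(a) P = 2.698 W  (b) Q = -0.2074 VAR  (c) S = 2.706 VA  (d) PF = 0.9971 (leading)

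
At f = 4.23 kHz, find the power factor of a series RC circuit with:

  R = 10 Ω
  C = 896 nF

Step 1 — Angular frequency: ω = 2π·f = 2π·4230 = 2.658e+04 rad/s.
Step 2 — Component impedances:
  R: Z = R = 10 Ω
  C: Z = 1/(jωC) = -j/(ω·C) = 0 - j41.99 Ω
Step 3 — Series combination: Z_total = R + C = 10 - j41.99 Ω = 43.17∠-76.6° Ω.
Step 4 — Power factor: PF = cos(φ) = Re(Z)/|Z| = 10/43.167 = 0.2317.
Step 5 — Type: Im(Z) = -41.99 ⇒ leading (phase φ = -76.6°).

PF = 0.2317 (leading, φ = -76.6°)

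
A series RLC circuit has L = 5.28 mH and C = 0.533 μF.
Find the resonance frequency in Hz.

Step 1 — Resonance condition Im(Z)=0 gives ω₀ = 1/√(LC).
Step 2 — ω₀ = 1/√(0.00528·5.33e-07) = 1.885e+04 rad/s.
Step 3 — f₀ = ω₀/(2π) = 3000 Hz.

f₀ = 3000 Hz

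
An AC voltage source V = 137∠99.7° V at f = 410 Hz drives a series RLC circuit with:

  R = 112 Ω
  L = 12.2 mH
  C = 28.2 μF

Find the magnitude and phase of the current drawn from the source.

Step 1 — Angular frequency: ω = 2π·f = 2π·410 = 2576 rad/s.
Step 2 — Component impedances:
  R: Z = R = 112 Ω
  L: Z = jωL = j·2576·0.0122 = 0 + j31.43 Ω
  C: Z = 1/(jωC) = -j/(ω·C) = 0 - j13.77 Ω
Step 3 — Series combination: Z_total = R + L + C = 112 + j17.66 Ω = 113.4∠9.0° Ω.
Step 4 — Source phasor: V = 137∠99.7° V = -23.08 + j135 V.
Step 5 — Ohm's law: I = V / Z_total = (-23.08 + j135) / (112 + j17.66) = -0.01556 + j1.208 A.
Step 6 — Convert to polar: |I| = 1.208 A, ∠I = 90.7°.

I = 1.208∠90.7° A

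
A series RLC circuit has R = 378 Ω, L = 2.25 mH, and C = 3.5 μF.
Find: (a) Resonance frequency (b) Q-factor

Step 1 — Resonance condition Im(Z)=0 gives ω₀ = 1/√(LC).
Step 2 — ω₀ = 1/√(0.00225·3.5e-06) = 1.127e+04 rad/s.
Step 3 — f₀ = ω₀/(2π) = 1793 Hz.
Step 4 — Series Q: Q = ω₀L/R = 1.127e+04·0.00225/378 = 0.06708.

(a) f₀ = 1793 Hz  (b) Q = 0.06708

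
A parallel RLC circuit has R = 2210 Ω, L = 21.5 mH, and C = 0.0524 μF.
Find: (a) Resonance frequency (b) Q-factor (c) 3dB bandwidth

Step 1 — Resonance: ω₀ = 1/√(LC) = 1/√(0.0215·5.24e-08) = 2.979e+04 rad/s.
Step 2 — f₀ = ω₀/(2π) = 4742 Hz.
Step 3 — Parallel Q: Q = R/(ω₀L) = 2210/(2.979e+04·0.0215) = 3.45.
Step 4 — Bandwidth: Δω = ω₀/Q = 8635 rad/s; BW = Δω/(2π) = 1374 Hz.

(a) f₀ = 4742 Hz  (b) Q = 3.45  (c) BW = 1374 Hz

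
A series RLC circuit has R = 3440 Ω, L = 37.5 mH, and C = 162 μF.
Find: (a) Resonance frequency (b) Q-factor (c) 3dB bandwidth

Step 1 — Resonance: ω₀ = 1/√(LC) = 1/√(0.0375·0.000162) = 405.7 rad/s.
Step 2 — f₀ = ω₀/(2π) = 64.57 Hz.
Step 3 — Series Q: Q = ω₀L/R = 405.7·0.0375/3440 = 0.004423.
Step 4 — Bandwidth: Δω = ω₀/Q = 9.173e+04 rad/s; BW = Δω/(2π) = 1.46e+04 Hz.

(a) f₀ = 64.57 Hz  (b) Q = 0.004423  (c) BW = 1.46e+04 Hz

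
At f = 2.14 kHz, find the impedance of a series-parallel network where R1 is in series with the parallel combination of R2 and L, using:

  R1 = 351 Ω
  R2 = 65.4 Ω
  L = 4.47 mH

Step 1 — Angular frequency: ω = 2π·f = 2π·2140 = 1.345e+04 rad/s.
Step 2 — Component impedances:
  R1: Z = R = 351 Ω
  R2: Z = R = 65.4 Ω
  L: Z = jωL = j·1.345e+04·0.00447 = 0 + j60.1 Ω
Step 3 — Parallel branch: R2 || L = 1/(1/R2 + 1/L) = 29.95 + j32.58 Ω.
Step 4 — Series with R1: Z_total = R1 + (R2 || L) = 380.9 + j32.58 Ω = 382.3∠4.9° Ω.

Z = 380.9 + j32.58 Ω = 382.3∠4.9° Ω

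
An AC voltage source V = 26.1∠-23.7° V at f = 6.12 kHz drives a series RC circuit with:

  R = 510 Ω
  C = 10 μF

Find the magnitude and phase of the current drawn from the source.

Step 1 — Angular frequency: ω = 2π·f = 2π·6120 = 3.845e+04 rad/s.
Step 2 — Component impedances:
  R: Z = R = 510 Ω
  C: Z = 1/(jωC) = -j/(ω·C) = 0 - j2.601 Ω
Step 3 — Series combination: Z_total = R + C = 510 - j2.601 Ω = 510∠-0.3° Ω.
Step 4 — Source phasor: V = 26.1∠-23.7° V = 23.9 - j10.49 V.
Step 5 — Ohm's law: I = V / Z_total = (23.9 - j10.49) / (510 - j2.601) = 0.04696 - j0.02033 A.
Step 6 — Convert to polar: |I| = 0.05118 A, ∠I = -23.4°.

I = 0.05118∠-23.4° A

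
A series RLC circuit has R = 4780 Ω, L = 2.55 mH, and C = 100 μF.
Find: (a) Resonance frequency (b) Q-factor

Step 1 — Resonance condition Im(Z)=0 gives ω₀ = 1/√(LC).
Step 2 — ω₀ = 1/√(0.00255·0.0001) = 1980 rad/s.
Step 3 — f₀ = ω₀/(2π) = 315.2 Hz.
Step 4 — Series Q: Q = ω₀L/R = 1980·0.00255/4780 = 0.001056.

(a) f₀ = 315.2 Hz  (b) Q = 0.001056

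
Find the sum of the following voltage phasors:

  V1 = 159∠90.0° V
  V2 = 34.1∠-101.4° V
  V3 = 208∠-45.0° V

Step 1 — Convert each phasor to rectangular form:
  V1 = 159·(cos(90.0°) + j·sin(90.0°)) = 0 + j159 V
  V2 = 34.1·(cos(-101.4°) + j·sin(-101.4°)) = -6.74 - j33.43 V
  V3 = 208·(cos(-45.0°) + j·sin(-45.0°)) = 147.1 - j147.1 V
Step 2 — Sum components: V_total = 140.3 - j21.51 V.
Step 3 — Convert to polar: |V_total| = 142 V, ∠V_total = -8.7°.

V_total = 142∠-8.7° V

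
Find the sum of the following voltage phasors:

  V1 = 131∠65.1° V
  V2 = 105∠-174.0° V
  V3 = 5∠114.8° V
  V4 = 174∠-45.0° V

Step 1 — Convert each phasor to rectangular form:
  V1 = 131·(cos(65.1°) + j·sin(65.1°)) = 55.16 + j118.8 V
  V2 = 105·(cos(-174.0°) + j·sin(-174.0°)) = -104.4 - j10.98 V
  V3 = 5·(cos(114.8°) + j·sin(114.8°)) = -2.097 + j4.539 V
  V4 = 174·(cos(-45.0°) + j·sin(-45.0°)) = 123 - j123 V
Step 2 — Sum components: V_total = 71.67 - j10.65 V.
Step 3 — Convert to polar: |V_total| = 72.46 V, ∠V_total = -8.5°.

V_total = 72.46∠-8.5° V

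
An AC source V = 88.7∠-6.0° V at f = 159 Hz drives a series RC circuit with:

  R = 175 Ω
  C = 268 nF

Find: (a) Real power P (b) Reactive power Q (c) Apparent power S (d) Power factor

Step 1 — Angular frequency: ω = 2π·f = 2π·159 = 999 rad/s.
Step 2 — Component impedances:
  R: Z = R = 175 Ω
  C: Z = 1/(jωC) = -j/(ω·C) = 0 - j3735 Ω
Step 3 — Series combination: Z_total = R + C = 175 - j3735 Ω = 3739∠-87.3° Ω.
Step 4 — Source phasor: V = 88.7∠-6.0° V = 88.21 - j9.272 V.
Step 5 — Current: I = V / Z = 0.003581 + j0.02345 A = 0.02372∠81.3° A.
Step 6 — Complex power: S = V·I* = 0.09848 - j2.102 VA.
Step 7 — Real power: P = Re(S) = 0.09848 W.
Step 8 — Reactive power: Q = Im(S) = -2.102 VAR.
Step 9 — Apparent power: |S| = 2.104 VA.
Step 10 — Power factor: PF = P/|S| = 0.0468 (leading).

(a) P = 0.09848 W  (b) Q = -2.102 VAR  (c) S = 2.104 VA  (d) PF = 0.0468 (leading)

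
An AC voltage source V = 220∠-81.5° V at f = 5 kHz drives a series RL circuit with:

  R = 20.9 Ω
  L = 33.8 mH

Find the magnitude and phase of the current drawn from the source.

Step 1 — Angular frequency: ω = 2π·f = 2π·5000 = 3.142e+04 rad/s.
Step 2 — Component impedances:
  R: Z = R = 20.9 Ω
  L: Z = jωL = j·3.142e+04·0.0338 = 0 + j1062 Ω
Step 3 — Series combination: Z_total = R + L = 20.9 + j1062 Ω = 1062∠88.9° Ω.
Step 4 — Source phasor: V = 220∠-81.5° V = 32.52 - j217.6 V.
Step 5 — Ohm's law: I = V / Z_total = (32.52 - j217.6) / (20.9 + j1062) = -0.2042 - j0.03464 A.
Step 6 — Convert to polar: |I| = 0.2071 A, ∠I = -170.4°.

I = 0.2071∠-170.4° A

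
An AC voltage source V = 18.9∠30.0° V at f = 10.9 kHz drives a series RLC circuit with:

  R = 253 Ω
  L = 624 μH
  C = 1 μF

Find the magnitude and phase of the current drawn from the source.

Step 1 — Angular frequency: ω = 2π·f = 2π·1.09e+04 = 6.849e+04 rad/s.
Step 2 — Component impedances:
  R: Z = R = 253 Ω
  L: Z = jωL = j·6.849e+04·0.000624 = 0 + j42.74 Ω
  C: Z = 1/(jωC) = -j/(ω·C) = 0 - j14.6 Ω
Step 3 — Series combination: Z_total = R + L + C = 253 + j28.13 Ω = 254.6∠6.3° Ω.
Step 4 — Source phasor: V = 18.9∠30.0° V = 16.37 + j9.45 V.
Step 5 — Ohm's law: I = V / Z_total = (16.37 + j9.45) / (253 + j28.13) = 0.06801 + j0.02979 A.
Step 6 — Convert to polar: |I| = 0.07425 A, ∠I = 23.7°.

I = 0.07425∠23.7° A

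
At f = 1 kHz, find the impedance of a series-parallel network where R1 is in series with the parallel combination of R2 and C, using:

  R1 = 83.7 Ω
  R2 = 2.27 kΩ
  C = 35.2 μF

Step 1 — Angular frequency: ω = 2π·f = 2π·1000 = 6283 rad/s.
Step 2 — Component impedances:
  R1: Z = R = 83.7 Ω
  R2: Z = R = 2270 Ω
  C: Z = 1/(jωC) = -j/(ω·C) = 0 - j4.521 Ω
Step 3 — Parallel branch: R2 || C = 1/(1/R2 + 1/C) = 0.009006 - j4.521 Ω.
Step 4 — Series with R1: Z_total = R1 + (R2 || C) = 83.71 - j4.521 Ω = 83.83∠-3.1° Ω.

Z = 83.71 - j4.521 Ω = 83.83∠-3.1° Ω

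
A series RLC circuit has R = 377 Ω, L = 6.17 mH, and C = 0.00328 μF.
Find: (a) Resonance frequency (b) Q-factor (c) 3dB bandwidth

Step 1 — Resonance: ω₀ = 1/√(LC) = 1/√(0.00617·3.28e-09) = 2.223e+05 rad/s.
Step 2 — f₀ = ω₀/(2π) = 3.538e+04 Hz.
Step 3 — Series Q: Q = ω₀L/R = 2.223e+05·0.00617/377 = 3.638.
Step 4 — Bandwidth: Δω = ω₀/Q = 6.11e+04 rad/s; BW = Δω/(2π) = 9725 Hz.

(a) f₀ = 3.538e+04 Hz  (b) Q = 3.638  (c) BW = 9725 Hz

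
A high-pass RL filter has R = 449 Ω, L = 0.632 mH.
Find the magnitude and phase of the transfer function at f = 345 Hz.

Step 1 — Angular frequency: ω = 2π·345 = 2168 rad/s.
Step 2 — Transfer function: H(jω) = jωL/(R + jωL).
Step 3 — Numerator jωL = j·1.37; denominator R + jωL = 449 + j1.37.
Step 4 — H = 9.31e-06 + j0.003051.
Step 5 — Magnitude: |H| = 0.003051 (-50.3 dB); phase: φ = 89.8°.

|H| = 0.003051 (-50.3 dB), φ = 89.8°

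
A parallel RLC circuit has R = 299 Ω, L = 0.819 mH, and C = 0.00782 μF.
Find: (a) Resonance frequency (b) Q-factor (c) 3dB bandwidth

Step 1 — Resonance: ω₀ = 1/√(LC) = 1/√(0.000819·7.82e-09) = 3.951e+05 rad/s.
Step 2 — f₀ = ω₀/(2π) = 6.289e+04 Hz.
Step 3 — Parallel Q: Q = R/(ω₀L) = 299/(3.951e+05·0.000819) = 0.9239.
Step 4 — Bandwidth: Δω = ω₀/Q = 4.277e+05 rad/s; BW = Δω/(2π) = 6.807e+04 Hz.

(a) f₀ = 6.289e+04 Hz  (b) Q = 0.9239  (c) BW = 6.807e+04 Hz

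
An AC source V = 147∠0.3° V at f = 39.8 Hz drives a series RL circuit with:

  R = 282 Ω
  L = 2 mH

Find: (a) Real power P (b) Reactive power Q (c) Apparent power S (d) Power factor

Step 1 — Angular frequency: ω = 2π·f = 2π·39.8 = 250.1 rad/s.
Step 2 — Component impedances:
  R: Z = R = 282 Ω
  L: Z = jωL = j·250.1·0.002 = 0 + j0.5001 Ω
Step 3 — Series combination: Z_total = R + L = 282 + j0.5001 Ω = 282∠0.1° Ω.
Step 4 — Source phasor: V = 147∠0.3° V = 147 + j0.7697 V.
Step 5 — Current: I = V / Z = 0.5213 + j0.001805 A = 0.5213∠0.2° A.
Step 6 — Complex power: S = V·I* = 76.63 + j0.1359 VA.
Step 7 — Real power: P = Re(S) = 76.63 W.
Step 8 — Reactive power: Q = Im(S) = 0.1359 VAR.
Step 9 — Apparent power: |S| = 76.63 VA.
Step 10 — Power factor: PF = P/|S| = 1 (lagging).

(a) P = 76.63 W  (b) Q = 0.1359 VAR  (c) S = 76.63 VA  (d) PF = 1 (lagging)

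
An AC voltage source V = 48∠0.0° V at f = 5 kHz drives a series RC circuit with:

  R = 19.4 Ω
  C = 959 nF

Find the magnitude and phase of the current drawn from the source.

Step 1 — Angular frequency: ω = 2π·f = 2π·5000 = 3.142e+04 rad/s.
Step 2 — Component impedances:
  R: Z = R = 19.4 Ω
  C: Z = 1/(jωC) = -j/(ω·C) = 0 - j33.19 Ω
Step 3 — Series combination: Z_total = R + C = 19.4 - j33.19 Ω = 38.45∠-59.7° Ω.
Step 4 — Source phasor: V = 48∠0.0° V = 48 V.
Step 5 — Ohm's law: I = V / Z_total = (48) / (19.4 - j33.19) = 0.63 + j1.078 A.
Step 6 — Convert to polar: |I| = 1.249 A, ∠I = 59.7°.

I = 1.249∠59.7° A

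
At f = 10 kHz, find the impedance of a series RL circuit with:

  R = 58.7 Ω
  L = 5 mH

Step 1 — Angular frequency: ω = 2π·f = 2π·1e+04 = 6.283e+04 rad/s.
Step 2 — Component impedances:
  R: Z = R = 58.7 Ω
  L: Z = jωL = j·6.283e+04·0.005 = 0 + j314.2 Ω
Step 3 — Series combination: Z_total = R + L = 58.7 + j314.2 Ω = 319.6∠79.4° Ω.

Z = 58.7 + j314.2 Ω = 319.6∠79.4° Ω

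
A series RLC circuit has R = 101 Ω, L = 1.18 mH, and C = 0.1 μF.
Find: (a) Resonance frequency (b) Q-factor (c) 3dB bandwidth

Step 1 — Resonance: ω₀ = 1/√(LC) = 1/√(0.00118·1e-07) = 9.206e+04 rad/s.
Step 2 — f₀ = ω₀/(2π) = 1.465e+04 Hz.
Step 3 — Series Q: Q = ω₀L/R = 9.206e+04·0.00118/101 = 1.076.
Step 4 — Bandwidth: Δω = ω₀/Q = 8.559e+04 rad/s; BW = Δω/(2π) = 1.362e+04 Hz.

(a) f₀ = 1.465e+04 Hz  (b) Q = 1.076  (c) BW = 1.362e+04 Hz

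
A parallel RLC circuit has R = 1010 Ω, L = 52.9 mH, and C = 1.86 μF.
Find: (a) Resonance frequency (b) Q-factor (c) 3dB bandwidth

Step 1 — Resonance: ω₀ = 1/√(LC) = 1/√(0.0529·1.86e-06) = 3188 rad/s.
Step 2 — f₀ = ω₀/(2π) = 507.4 Hz.
Step 3 — Parallel Q: Q = R/(ω₀L) = 1010/(3188·0.0529) = 5.989.
Step 4 — Bandwidth: Δω = ω₀/Q = 532.3 rad/s; BW = Δω/(2π) = 84.72 Hz.

(a) f₀ = 507.4 Hz  (b) Q = 5.989  (c) BW = 84.72 Hz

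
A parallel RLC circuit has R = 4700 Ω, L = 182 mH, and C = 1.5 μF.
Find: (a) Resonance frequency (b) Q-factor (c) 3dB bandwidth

Step 1 — Resonance: ω₀ = 1/√(LC) = 1/√(0.182·1.5e-06) = 1914 rad/s.
Step 2 — f₀ = ω₀/(2π) = 304.6 Hz.
Step 3 — Parallel Q: Q = R/(ω₀L) = 4700/(1914·0.182) = 13.49.
Step 4 — Bandwidth: Δω = ω₀/Q = 141.8 rad/s; BW = Δω/(2π) = 22.58 Hz.

(a) f₀ = 304.6 Hz  (b) Q = 13.49  (c) BW = 22.58 Hz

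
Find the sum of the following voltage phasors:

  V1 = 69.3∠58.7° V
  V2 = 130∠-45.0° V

Step 1 — Convert each phasor to rectangular form:
  V1 = 69.3·(cos(58.7°) + j·sin(58.7°)) = 36 + j59.21 V
  V2 = 130·(cos(-45.0°) + j·sin(-45.0°)) = 91.92 - j91.92 V
Step 2 — Sum components: V_total = 127.9 - j32.71 V.
Step 3 — Convert to polar: |V_total| = 132 V, ∠V_total = -14.3°.

V_total = 132∠-14.3° V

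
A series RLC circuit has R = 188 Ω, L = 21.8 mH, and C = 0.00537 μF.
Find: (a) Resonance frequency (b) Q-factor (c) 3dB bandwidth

Step 1 — Resonance condition Im(Z)=0 gives ω₀ = 1/√(LC).
Step 2 — ω₀ = 1/√(0.0218·5.37e-09) = 9.242e+04 rad/s.
Step 3 — f₀ = ω₀/(2π) = 1.471e+04 Hz.
Step 4 — Series Q: Q = ω₀L/R = 9.242e+04·0.0218/188 = 10.72.
Step 5 — 3dB bandwidth: Δω = ω₀/Q = 8624 rad/s; BW = Δω/(2π) = 1373 Hz.

(a) f₀ = 1.471e+04 Hz  (b) Q = 10.72  (c) BW = 1373 Hz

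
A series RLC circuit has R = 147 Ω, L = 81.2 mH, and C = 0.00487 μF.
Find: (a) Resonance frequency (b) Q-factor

Step 1 — Resonance condition Im(Z)=0 gives ω₀ = 1/√(LC).
Step 2 — ω₀ = 1/√(0.0812·4.87e-09) = 5.029e+04 rad/s.
Step 3 — f₀ = ω₀/(2π) = 8003 Hz.
Step 4 — Series Q: Q = ω₀L/R = 5.029e+04·0.0812/147 = 27.78.

(a) f₀ = 8003 Hz  (b) Q = 27.78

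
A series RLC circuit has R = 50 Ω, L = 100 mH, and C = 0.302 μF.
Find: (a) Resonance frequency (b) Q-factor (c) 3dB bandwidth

Step 1 — Resonance condition Im(Z)=0 gives ω₀ = 1/√(LC).
Step 2 — ω₀ = 1/√(0.1·3.02e-07) = 5754 rad/s.
Step 3 — f₀ = ω₀/(2π) = 915.8 Hz.
Step 4 — Series Q: Q = ω₀L/R = 5754·0.1/50 = 11.51.
Step 5 — 3dB bandwidth: Δω = ω₀/Q = 500 rad/s; BW = Δω/(2π) = 79.58 Hz.

(a) f₀ = 915.8 Hz  (b) Q = 11.51  (c) BW = 79.58 Hz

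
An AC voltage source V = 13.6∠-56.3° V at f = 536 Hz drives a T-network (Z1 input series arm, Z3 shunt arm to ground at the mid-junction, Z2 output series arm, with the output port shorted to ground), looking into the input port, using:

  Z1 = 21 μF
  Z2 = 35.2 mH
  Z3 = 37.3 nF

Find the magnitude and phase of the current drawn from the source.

Step 1 — Angular frequency: ω = 2π·f = 2π·536 = 3368 rad/s.
Step 2 — Component impedances:
  Z1: Z = 1/(jωC) = -j/(ω·C) = 0 - j14.14 Ω
  Z2: Z = jωL = j·3368·0.0352 = 0 + j118.5 Ω
  Z3: Z = 1/(jωC) = -j/(ω·C) = 0 - j7961 Ω
Step 3 — With the output port shorted to ground, the output series arm Z2 runs from the junction to ground; the shunt arm Z3 also runs from the junction to ground. They appear in parallel: Z3 || Z2 = 0 + j120.3 Ω.
Step 4 — Series with input arm Z1: Z_in = Z1 + (Z3 || Z2) = 0 + j106.2 Ω = 106.2∠90.0° Ω.
Step 5 — Source phasor: V = 13.6∠-56.3° V = 7.546 - j11.31 V.
Step 6 — Ohm's law: I = V / Z_total = (7.546 - j11.31) / (0 + j106.2) = -0.1065 - j0.07105 A.
Step 7 — Convert to polar: |I| = 0.1281 A, ∠I = -146.3°.

I = 0.1281∠-146.3° A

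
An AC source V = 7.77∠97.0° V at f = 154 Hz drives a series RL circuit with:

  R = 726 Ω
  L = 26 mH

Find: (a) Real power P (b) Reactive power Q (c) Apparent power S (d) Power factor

Step 1 — Angular frequency: ω = 2π·f = 2π·154 = 967.6 rad/s.
Step 2 — Component impedances:
  R: Z = R = 726 Ω
  L: Z = jωL = j·967.6·0.026 = 0 + j25.16 Ω
Step 3 — Series combination: Z_total = R + L = 726 + j25.16 Ω = 726.4∠2.0° Ω.
Step 4 — Source phasor: V = 7.77∠97.0° V = -0.9469 + j7.712 V.
Step 5 — Current: I = V / Z = -0.0009351 + j0.01066 A = 0.0107∠95.0° A.
Step 6 — Complex power: S = V·I* = 0.08306 + j0.002878 VA.
Step 7 — Real power: P = Re(S) = 0.08306 W.
Step 8 — Reactive power: Q = Im(S) = 0.002878 VAR.
Step 9 — Apparent power: |S| = 0.08311 VA.
Step 10 — Power factor: PF = P/|S| = 0.9994 (lagging).

(a) P = 0.08306 W  (b) Q = 0.002878 VAR  (c) S = 0.08311 VA  (d) PF = 0.9994 (lagging)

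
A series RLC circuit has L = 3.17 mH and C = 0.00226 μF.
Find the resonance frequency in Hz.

Step 1 — Resonance condition Im(Z)=0 gives ω₀ = 1/√(LC).
Step 2 — ω₀ = 1/√(0.00317·2.26e-09) = 3.736e+05 rad/s.
Step 3 — f₀ = ω₀/(2π) = 5.946e+04 Hz.

f₀ = 5.946e+04 Hz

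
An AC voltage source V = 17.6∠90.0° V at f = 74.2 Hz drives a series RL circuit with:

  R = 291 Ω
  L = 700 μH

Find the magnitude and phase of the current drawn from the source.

Step 1 — Angular frequency: ω = 2π·f = 2π·74.2 = 466.2 rad/s.
Step 2 — Component impedances:
  R: Z = R = 291 Ω
  L: Z = jωL = j·466.2·0.0007 = 0 + j0.3263 Ω
Step 3 — Series combination: Z_total = R + L = 291 + j0.3263 Ω = 291∠0.1° Ω.
Step 4 — Source phasor: V = 17.6∠90.0° V = 0 + j17.6 V.
Step 5 — Ohm's law: I = V / Z_total = (0 + j17.6) / (291 + j0.3263) = 6.783e-05 + j0.06048 A.
Step 6 — Convert to polar: |I| = 0.06048 A, ∠I = 89.9°.

I = 0.06048∠89.9° A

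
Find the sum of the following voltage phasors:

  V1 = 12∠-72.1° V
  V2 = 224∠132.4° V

Step 1 — Convert each phasor to rectangular form:
  V1 = 12·(cos(-72.1°) + j·sin(-72.1°)) = 3.688 - j11.42 V
  V2 = 224·(cos(132.4°) + j·sin(132.4°)) = -151 + j165.4 V
Step 2 — Sum components: V_total = -147.4 + j154 V.
Step 3 — Convert to polar: |V_total| = 213.1 V, ∠V_total = 133.7°.

V_total = 213.1∠133.7° V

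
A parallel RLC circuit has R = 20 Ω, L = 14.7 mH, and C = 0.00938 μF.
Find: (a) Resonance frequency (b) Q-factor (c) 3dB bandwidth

Step 1 — Resonance: ω₀ = 1/√(LC) = 1/√(0.0147·9.38e-09) = 8.516e+04 rad/s.
Step 2 — f₀ = ω₀/(2π) = 1.355e+04 Hz.
Step 3 — Parallel Q: Q = R/(ω₀L) = 20/(8.516e+04·0.0147) = 0.01598.
Step 4 — Bandwidth: Δω = ω₀/Q = 5.33e+06 rad/s; BW = Δω/(2π) = 8.484e+05 Hz.

(a) f₀ = 1.355e+04 Hz  (b) Q = 0.01598  (c) BW = 8.484e+05 Hz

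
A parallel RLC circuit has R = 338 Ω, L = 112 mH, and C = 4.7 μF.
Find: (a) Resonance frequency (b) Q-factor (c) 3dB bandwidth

Step 1 — Resonance: ω₀ = 1/√(LC) = 1/√(0.112·4.7e-06) = 1378 rad/s.
Step 2 — f₀ = ω₀/(2π) = 219.4 Hz.
Step 3 — Parallel Q: Q = R/(ω₀L) = 338/(1378·0.112) = 2.19.
Step 4 — Bandwidth: Δω = ω₀/Q = 629.5 rad/s; BW = Δω/(2π) = 100.2 Hz.

(a) f₀ = 219.4 Hz  (b) Q = 2.19  (c) BW = 100.2 Hz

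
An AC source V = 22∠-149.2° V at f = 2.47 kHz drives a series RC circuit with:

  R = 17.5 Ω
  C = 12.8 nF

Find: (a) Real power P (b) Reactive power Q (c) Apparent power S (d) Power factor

Step 1 — Angular frequency: ω = 2π·f = 2π·2470 = 1.552e+04 rad/s.
Step 2 — Component impedances:
  R: Z = R = 17.5 Ω
  C: Z = 1/(jωC) = -j/(ω·C) = 0 - j5034 Ω
Step 3 — Series combination: Z_total = R + C = 17.5 - j5034 Ω = 5034∠-89.8° Ω.
Step 4 — Source phasor: V = 22∠-149.2° V = -18.9 - j11.26 V.
Step 5 — Current: I = V / Z = 0.002225 - j0.003762 A = 0.00437∠-59.4° A.
Step 6 — Complex power: S = V·I* = 0.0003342 - j0.09615 VA.
Step 7 — Real power: P = Re(S) = 0.0003342 W.
Step 8 — Reactive power: Q = Im(S) = -0.09615 VAR.
Step 9 — Apparent power: |S| = 0.09615 VA.
Step 10 — Power factor: PF = P/|S| = 0.003476 (leading).

(a) P = 0.0003342 W  (b) Q = -0.09615 VAR  (c) S = 0.09615 VA  (d) PF = 0.003476 (leading)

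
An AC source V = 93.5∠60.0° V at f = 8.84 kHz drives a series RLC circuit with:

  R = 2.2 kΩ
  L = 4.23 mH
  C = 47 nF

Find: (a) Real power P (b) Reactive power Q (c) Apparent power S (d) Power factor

Step 1 — Angular frequency: ω = 2π·f = 2π·8840 = 5.554e+04 rad/s.
Step 2 — Component impedances:
  R: Z = R = 2200 Ω
  L: Z = jωL = j·5.554e+04·0.00423 = 0 + j234.9 Ω
  C: Z = 1/(jωC) = -j/(ω·C) = 0 - j383.1 Ω
Step 3 — Series combination: Z_total = R + L + C = 2200 - j148.1 Ω = 2205∠-3.9° Ω.
Step 4 — Source phasor: V = 93.5∠60.0° V = 46.75 + j80.97 V.
Step 5 — Current: I = V / Z = 0.01869 + j0.03806 A = 0.0424∠63.9° A.
Step 6 — Complex power: S = V·I* = 3.956 - j0.2663 VA.
Step 7 — Real power: P = Re(S) = 3.956 W.
Step 8 — Reactive power: Q = Im(S) = -0.2663 VAR.
Step 9 — Apparent power: |S| = 3.965 VA.
Step 10 — Power factor: PF = P/|S| = 0.9977 (leading).

(a) P = 3.956 W  (b) Q = -0.2663 VAR  (c) S = 3.965 VA  (d) PF = 0.9977 (leading)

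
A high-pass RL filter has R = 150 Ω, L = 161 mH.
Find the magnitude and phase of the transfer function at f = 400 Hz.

Step 1 — Angular frequency: ω = 2π·400 = 2513 rad/s.
Step 2 — Transfer function: H(jω) = jωL/(R + jωL).
Step 3 — Numerator jωL = j·404.6; denominator R + jωL = 150 + j404.6.
Step 4 — H = 0.8792 + j0.3259.
Step 5 — Magnitude: |H| = 0.9376 (-0.6 dB); phase: φ = 20.3°.

|H| = 0.9376 (-0.6 dB), φ = 20.3°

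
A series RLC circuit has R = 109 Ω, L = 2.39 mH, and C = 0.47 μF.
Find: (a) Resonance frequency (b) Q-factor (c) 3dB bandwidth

Step 1 — Resonance condition Im(Z)=0 gives ω₀ = 1/√(LC).
Step 2 — ω₀ = 1/√(0.00239·4.7e-07) = 2.984e+04 rad/s.
Step 3 — f₀ = ω₀/(2π) = 4749 Hz.
Step 4 — Series Q: Q = ω₀L/R = 2.984e+04·0.00239/109 = 0.6542.
Step 5 — 3dB bandwidth: Δω = ω₀/Q = 4.561e+04 rad/s; BW = Δω/(2π) = 7259 Hz.

(a) f₀ = 4749 Hz  (b) Q = 0.6542  (c) BW = 7259 Hz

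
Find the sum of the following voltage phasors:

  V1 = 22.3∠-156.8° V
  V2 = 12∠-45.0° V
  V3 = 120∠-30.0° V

Step 1 — Convert each phasor to rectangular form:
  V1 = 22.3·(cos(-156.8°) + j·sin(-156.8°)) = -20.5 - j8.785 V
  V2 = 12·(cos(-45.0°) + j·sin(-45.0°)) = 8.485 - j8.485 V
  V3 = 120·(cos(-30.0°) + j·sin(-30.0°)) = 103.9 - j60 V
Step 2 — Sum components: V_total = 91.91 - j77.27 V.
Step 3 — Convert to polar: |V_total| = 120.1 V, ∠V_total = -40.1°.

V_total = 120.1∠-40.1° V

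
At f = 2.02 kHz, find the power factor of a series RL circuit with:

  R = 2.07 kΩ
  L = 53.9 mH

Step 1 — Angular frequency: ω = 2π·f = 2π·2020 = 1.269e+04 rad/s.
Step 2 — Component impedances:
  R: Z = R = 2070 Ω
  L: Z = jωL = j·1.269e+04·0.0539 = 0 + j684.1 Ω
Step 3 — Series combination: Z_total = R + L = 2070 + j684.1 Ω = 2180∠18.3° Ω.
Step 4 — Power factor: PF = cos(φ) = Re(Z)/|Z| = 2070/2180 = 0.9495.
Step 5 — Type: Im(Z) = 684.1 ⇒ lagging (phase φ = 18.3°).

PF = 0.9495 (lagging, φ = 18.3°)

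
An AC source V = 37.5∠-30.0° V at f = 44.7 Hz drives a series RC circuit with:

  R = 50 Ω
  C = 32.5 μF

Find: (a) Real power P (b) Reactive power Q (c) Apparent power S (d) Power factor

Step 1 — Angular frequency: ω = 2π·f = 2π·44.7 = 280.9 rad/s.
Step 2 — Component impedances:
  R: Z = R = 50 Ω
  C: Z = 1/(jωC) = -j/(ω·C) = 0 - j109.6 Ω
Step 3 — Series combination: Z_total = R + C = 50 - j109.6 Ω = 120.4∠-65.5° Ω.
Step 4 — Source phasor: V = 37.5∠-30.0° V = 32.48 - j18.75 V.
Step 5 — Current: I = V / Z = 0.2536 + j0.1807 A = 0.3114∠35.5° A.
Step 6 — Complex power: S = V·I* = 4.848 - j10.62 VA.
Step 7 — Real power: P = Re(S) = 4.848 W.
Step 8 — Reactive power: Q = Im(S) = -10.62 VAR.
Step 9 — Apparent power: |S| = 11.68 VA.
Step 10 — Power factor: PF = P/|S| = 0.4152 (leading).

(a) P = 4.848 W  (b) Q = -10.62 VAR  (c) S = 11.68 VA  (d) PF = 0.4152 (leading)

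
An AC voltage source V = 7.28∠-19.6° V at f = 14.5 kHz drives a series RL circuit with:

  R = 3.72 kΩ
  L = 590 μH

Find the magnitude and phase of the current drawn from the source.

Step 1 — Angular frequency: ω = 2π·f = 2π·1.45e+04 = 9.111e+04 rad/s.
Step 2 — Component impedances:
  R: Z = R = 3720 Ω
  L: Z = jωL = j·9.111e+04·0.00059 = 0 + j53.75 Ω
Step 3 — Series combination: Z_total = R + L = 3720 + j53.75 Ω = 3720∠0.8° Ω.
Step 4 — Source phasor: V = 7.28∠-19.6° V = 6.858 - j2.442 V.
Step 5 — Ohm's law: I = V / Z_total = (6.858 - j2.442) / (3720 + j53.75) = 0.001834 - j0.000683 A.
Step 6 — Convert to polar: |I| = 0.001957 A, ∠I = -20.4°.

I = 0.001957∠-20.4° A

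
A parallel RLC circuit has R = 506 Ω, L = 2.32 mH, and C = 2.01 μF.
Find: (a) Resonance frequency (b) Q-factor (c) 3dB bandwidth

Step 1 — Resonance: ω₀ = 1/√(LC) = 1/√(0.00232·2.01e-06) = 1.464e+04 rad/s.
Step 2 — f₀ = ω₀/(2π) = 2331 Hz.
Step 3 — Parallel Q: Q = R/(ω₀L) = 506/(1.464e+04·0.00232) = 14.89.
Step 4 — Bandwidth: Δω = ω₀/Q = 983.2 rad/s; BW = Δω/(2π) = 156.5 Hz.

(a) f₀ = 2331 Hz  (b) Q = 14.89  (c) BW = 156.5 Hz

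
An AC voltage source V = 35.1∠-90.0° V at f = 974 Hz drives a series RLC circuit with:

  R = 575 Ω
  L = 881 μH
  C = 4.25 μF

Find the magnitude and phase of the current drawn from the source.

Step 1 — Angular frequency: ω = 2π·f = 2π·974 = 6120 rad/s.
Step 2 — Component impedances:
  R: Z = R = 575 Ω
  L: Z = jωL = j·6120·0.000881 = 0 + j5.392 Ω
  C: Z = 1/(jωC) = -j/(ω·C) = 0 - j38.45 Ω
Step 3 — Series combination: Z_total = R + L + C = 575 - j33.06 Ω = 575.9∠-3.3° Ω.
Step 4 — Source phasor: V = 35.1∠-90.0° V = 0 - j35.1 V.
Step 5 — Ohm's law: I = V / Z_total = (0 - j35.1) / (575 - j33.06) = 0.003498 - j0.06084 A.
Step 6 — Convert to polar: |I| = 0.06094 A, ∠I = -86.7°.

I = 0.06094∠-86.7° A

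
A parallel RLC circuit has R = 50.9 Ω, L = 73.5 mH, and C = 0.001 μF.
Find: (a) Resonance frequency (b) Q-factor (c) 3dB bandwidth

Step 1 — Resonance: ω₀ = 1/√(LC) = 1/√(0.0735·1e-09) = 1.166e+05 rad/s.
Step 2 — f₀ = ω₀/(2π) = 1.856e+04 Hz.
Step 3 — Parallel Q: Q = R/(ω₀L) = 50.9/(1.166e+05·0.0735) = 0.005937.
Step 4 — Bandwidth: Δω = ω₀/Q = 1.965e+07 rad/s; BW = Δω/(2π) = 3.127e+06 Hz.

(a) f₀ = 1.856e+04 Hz  (b) Q = 0.005937  (c) BW = 3.127e+06 Hz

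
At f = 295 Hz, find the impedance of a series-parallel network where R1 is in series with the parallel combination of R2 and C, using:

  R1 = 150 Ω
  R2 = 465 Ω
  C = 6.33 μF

Step 1 — Angular frequency: ω = 2π·f = 2π·295 = 1854 rad/s.
Step 2 — Component impedances:
  R1: Z = R = 150 Ω
  R2: Z = R = 465 Ω
  C: Z = 1/(jωC) = -j/(ω·C) = 0 - j85.23 Ω
Step 3 — Parallel branch: R2 || C = 1/(1/R2 + 1/C) = 15.11 - j82.46 Ω.
Step 4 — Series with R1: Z_total = R1 + (R2 || C) = 165.1 - j82.46 Ω = 184.6∠-26.5° Ω.

Z = 165.1 - j82.46 Ω = 184.6∠-26.5° Ω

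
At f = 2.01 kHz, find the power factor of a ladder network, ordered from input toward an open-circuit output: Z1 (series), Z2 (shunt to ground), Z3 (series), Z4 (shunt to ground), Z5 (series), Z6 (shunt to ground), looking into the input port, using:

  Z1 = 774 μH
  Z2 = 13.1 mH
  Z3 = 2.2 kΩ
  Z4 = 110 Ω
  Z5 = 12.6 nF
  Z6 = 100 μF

Step 1 — Angular frequency: ω = 2π·f = 2π·2010 = 1.263e+04 rad/s.
Step 2 — Component impedances:
  Z1: Z = jωL = j·1.263e+04·0.000774 = 0 + j9.775 Ω
  Z2: Z = jωL = j·1.263e+04·0.0131 = 0 + j165.4 Ω
  Z3: Z = R = 2200 Ω
  Z4: Z = R = 110 Ω
  Z5: Z = 1/(jωC) = -j/(ω·C) = 0 - j6284 Ω
  Z6: Z = 1/(jωC) = -j/(ω·C) = 0 - j0.7918 Ω
Step 3 — Ladder network (open output): work backward from the far end, alternating series and parallel combinations. Z_in = 11.79 + j174.4 Ω = 174.8∠86.1° Ω.
Step 4 — Power factor: PF = cos(φ) = Re(Z)/|Z| = 11.79/174.78 = 0.06746.
Step 5 — Type: Im(Z) = 174.4 ⇒ lagging (phase φ = 86.1°).

PF = 0.06746 (lagging, φ = 86.1°)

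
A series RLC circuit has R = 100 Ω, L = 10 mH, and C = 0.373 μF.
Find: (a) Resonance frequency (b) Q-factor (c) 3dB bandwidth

Step 1 — Resonance: ω₀ = 1/√(LC) = 1/√(0.01·3.73e-07) = 1.637e+04 rad/s.
Step 2 — f₀ = ω₀/(2π) = 2606 Hz.
Step 3 — Series Q: Q = ω₀L/R = 1.637e+04·0.01/100 = 1.637.
Step 4 — Bandwidth: Δω = ω₀/Q = 1e+04 rad/s; BW = Δω/(2π) = 1592 Hz.

(a) f₀ = 2606 Hz  (b) Q = 1.637  (c) BW = 1592 Hz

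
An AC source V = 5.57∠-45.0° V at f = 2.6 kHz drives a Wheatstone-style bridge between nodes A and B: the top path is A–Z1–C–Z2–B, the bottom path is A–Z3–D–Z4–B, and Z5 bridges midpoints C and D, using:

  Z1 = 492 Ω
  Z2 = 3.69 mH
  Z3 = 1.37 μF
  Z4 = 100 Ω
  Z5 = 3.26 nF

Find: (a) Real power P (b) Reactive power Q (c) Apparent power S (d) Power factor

Step 1 — Angular frequency: ω = 2π·f = 2π·2600 = 1.634e+04 rad/s.
Step 2 — Component impedances:
  Z1: Z = R = 492 Ω
  Z2: Z = jωL = j·1.634e+04·0.00369 = 0 + j60.28 Ω
  Z3: Z = 1/(jωC) = -j/(ω·C) = 0 - j44.68 Ω
  Z4: Z = R = 100 Ω
  Z5: Z = 1/(jωC) = -j/(ω·C) = 0 - j1.878e+04 Ω
Step 3 — Bridge requires nodal analysis (the Z5 bridge couples midpoints C and D, so the two paths cannot be reduced to a simple series/parallel combination). Setting node B to ground and injecting 1 A at node A, the 3-node admittance system at A, C, D solves to V_A = Z_AB = 86.87 - j29.57 Ω = 91.76∠-18.8° Ω.
Step 4 — Source phasor: V = 5.57∠-45.0° V = 3.939 - j3.939 V.
Step 5 — Current: I = V / Z = 0.05446 - j0.0268 A = 0.0607∠-26.2° A.
Step 6 — Complex power: S = V·I* = 0.3201 - j0.1089 VA.
Step 7 — Real power: P = Re(S) = 0.3201 W.
Step 8 — Reactive power: Q = Im(S) = -0.1089 VAR.
Step 9 — Apparent power: |S| = 0.3381 VA.
Step 10 — Power factor: PF = P/|S| = 0.9467 (leading).

(a) P = 0.3201 W  (b) Q = -0.1089 VAR  (c) S = 0.3381 VA  (d) PF = 0.9467 (leading)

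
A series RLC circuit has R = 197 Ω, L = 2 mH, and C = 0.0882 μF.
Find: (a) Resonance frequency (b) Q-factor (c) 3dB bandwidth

Step 1 — Resonance: ω₀ = 1/√(LC) = 1/√(0.002·8.82e-08) = 7.529e+04 rad/s.
Step 2 — f₀ = ω₀/(2π) = 1.198e+04 Hz.
Step 3 — Series Q: Q = ω₀L/R = 7.529e+04·0.002/197 = 0.7644.
Step 4 — Bandwidth: Δω = ω₀/Q = 9.85e+04 rad/s; BW = Δω/(2π) = 1.568e+04 Hz.

(a) f₀ = 1.198e+04 Hz  (b) Q = 0.7644  (c) BW = 1.568e+04 Hz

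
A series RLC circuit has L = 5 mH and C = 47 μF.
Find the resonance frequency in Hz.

Step 1 — Resonance condition Im(Z)=0 gives ω₀ = 1/√(LC).
Step 2 — ω₀ = 1/√(0.005·4.7e-05) = 2063 rad/s.
Step 3 — f₀ = ω₀/(2π) = 328.3 Hz.

f₀ = 328.3 Hz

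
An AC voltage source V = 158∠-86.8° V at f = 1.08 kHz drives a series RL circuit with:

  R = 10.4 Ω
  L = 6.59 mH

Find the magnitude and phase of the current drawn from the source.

Step 1 — Angular frequency: ω = 2π·f = 2π·1080 = 6786 rad/s.
Step 2 — Component impedances:
  R: Z = R = 10.4 Ω
  L: Z = jωL = j·6786·0.00659 = 0 + j44.72 Ω
Step 3 — Series combination: Z_total = R + L = 10.4 + j44.72 Ω = 45.91∠76.9° Ω.
Step 4 — Source phasor: V = 158∠-86.8° V = 8.82 - j157.8 V.
Step 5 — Ohm's law: I = V / Z_total = (8.82 - j157.8) / (10.4 + j44.72) = -3.303 - j0.9654 A.
Step 6 — Convert to polar: |I| = 3.441 A, ∠I = -163.7°.

I = 3.441∠-163.7° A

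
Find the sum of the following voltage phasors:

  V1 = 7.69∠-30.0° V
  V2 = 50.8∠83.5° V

Step 1 — Convert each phasor to rectangular form:
  V1 = 7.69·(cos(-30.0°) + j·sin(-30.0°)) = 6.66 - j3.845 V
  V2 = 50.8·(cos(83.5°) + j·sin(83.5°)) = 5.751 + j50.47 V
Step 2 — Sum components: V_total = 12.41 + j46.63 V.
Step 3 — Convert to polar: |V_total| = 48.25 V, ∠V_total = 75.1°.

V_total = 48.25∠75.1° V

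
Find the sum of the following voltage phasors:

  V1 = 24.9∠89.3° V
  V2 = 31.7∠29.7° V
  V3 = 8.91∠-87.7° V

Step 1 — Convert each phasor to rectangular form:
  V1 = 24.9·(cos(89.3°) + j·sin(89.3°)) = 0.3042 + j24.9 V
  V2 = 31.7·(cos(29.7°) + j·sin(29.7°)) = 27.54 + j15.71 V
  V3 = 8.91·(cos(-87.7°) + j·sin(-87.7°)) = 0.3576 - j8.903 V
Step 2 — Sum components: V_total = 28.2 + j31.7 V.
Step 3 — Convert to polar: |V_total| = 42.43 V, ∠V_total = 48.3°.

V_total = 42.43∠48.3° V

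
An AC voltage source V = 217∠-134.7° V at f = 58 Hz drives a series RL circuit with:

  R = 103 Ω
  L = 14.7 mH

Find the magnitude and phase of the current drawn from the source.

Step 1 — Angular frequency: ω = 2π·f = 2π·58 = 364.4 rad/s.
Step 2 — Component impedances:
  R: Z = R = 103 Ω
  L: Z = jωL = j·364.4·0.0147 = 0 + j5.357 Ω
Step 3 — Series combination: Z_total = R + L = 103 + j5.357 Ω = 103.1∠3.0° Ω.
Step 4 — Source phasor: V = 217∠-134.7° V = -152.6 - j154.2 V.
Step 5 — Ohm's law: I = V / Z_total = (-152.6 - j154.2) / (103 + j5.357) = -1.556 - j1.417 A.
Step 6 — Convert to polar: |I| = 2.104 A, ∠I = -137.7°.

I = 2.104∠-137.7° A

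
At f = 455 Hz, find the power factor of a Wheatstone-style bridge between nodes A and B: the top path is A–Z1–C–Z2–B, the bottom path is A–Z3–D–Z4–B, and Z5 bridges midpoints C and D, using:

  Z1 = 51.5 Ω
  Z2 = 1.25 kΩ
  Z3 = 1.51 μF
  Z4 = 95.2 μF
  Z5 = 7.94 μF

Step 1 — Angular frequency: ω = 2π·f = 2π·455 = 2859 rad/s.
Step 2 — Component impedances:
  Z1: Z = R = 51.5 Ω
  Z2: Z = R = 1250 Ω
  Z3: Z = 1/(jωC) = -j/(ω·C) = 0 - j231.6 Ω
  Z4: Z = 1/(jωC) = -j/(ω·C) = 0 - j3.674 Ω
  Z5: Z = 1/(jωC) = -j/(ω·C) = 0 - j44.05 Ω
Step 3 — Bridge requires nodal analysis (the Z5 bridge couples midpoints C and D, so the two paths cannot be reduced to a simple series/parallel combination). Setting node B to ground and injecting 1 A at node A, the 3-node admittance system at A, C, D solves to V_A = Z_AB = 36.35 - j47.63 Ω = 59.92∠-52.7° Ω.
Step 4 — Power factor: PF = cos(φ) = Re(Z)/|Z| = 36.351/59.919 = 0.6067.
Step 5 — Type: Im(Z) = -47.63 ⇒ leading (phase φ = -52.7°).

PF = 0.6067 (leading, φ = -52.7°)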